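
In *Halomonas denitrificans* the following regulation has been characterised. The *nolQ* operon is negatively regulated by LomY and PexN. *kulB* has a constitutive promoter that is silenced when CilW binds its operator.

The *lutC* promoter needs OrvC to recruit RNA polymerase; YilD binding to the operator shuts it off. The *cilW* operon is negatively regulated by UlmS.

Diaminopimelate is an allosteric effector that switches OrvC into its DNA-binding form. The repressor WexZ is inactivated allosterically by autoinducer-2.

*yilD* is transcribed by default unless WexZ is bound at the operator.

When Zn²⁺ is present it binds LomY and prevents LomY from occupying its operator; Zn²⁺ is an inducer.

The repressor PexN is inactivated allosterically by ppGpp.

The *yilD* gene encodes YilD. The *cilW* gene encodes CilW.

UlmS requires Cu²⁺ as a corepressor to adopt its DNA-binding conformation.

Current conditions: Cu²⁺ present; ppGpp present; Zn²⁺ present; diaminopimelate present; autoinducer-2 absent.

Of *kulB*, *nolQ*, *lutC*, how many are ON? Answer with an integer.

Cu²⁺ is present, so UlmS is active.
With repressor UlmS bound, *cilW* is not transcribed.
So CilW is not produced.
With no repressor bound, *kulB* is transcribed.
→ *kulB* is ON.
Zn²⁺ is present, so LomY is inactive.
ppGpp is present, so PexN is inactive.
With no repressor bound, *nolQ* is transcribed.
→ *nolQ* is ON.
Autoinducer-2 is absent, so WexZ is active.
With repressor WexZ bound, *yilD* is not transcribed.
So YilD is not produced.
Diaminopimelate is present, so OrvC is active.
No repressor is bound and OrvC is active, so *lutC* is transcribed.
→ *lutC* is ON.
3 of the 3 genes are transcribed.

3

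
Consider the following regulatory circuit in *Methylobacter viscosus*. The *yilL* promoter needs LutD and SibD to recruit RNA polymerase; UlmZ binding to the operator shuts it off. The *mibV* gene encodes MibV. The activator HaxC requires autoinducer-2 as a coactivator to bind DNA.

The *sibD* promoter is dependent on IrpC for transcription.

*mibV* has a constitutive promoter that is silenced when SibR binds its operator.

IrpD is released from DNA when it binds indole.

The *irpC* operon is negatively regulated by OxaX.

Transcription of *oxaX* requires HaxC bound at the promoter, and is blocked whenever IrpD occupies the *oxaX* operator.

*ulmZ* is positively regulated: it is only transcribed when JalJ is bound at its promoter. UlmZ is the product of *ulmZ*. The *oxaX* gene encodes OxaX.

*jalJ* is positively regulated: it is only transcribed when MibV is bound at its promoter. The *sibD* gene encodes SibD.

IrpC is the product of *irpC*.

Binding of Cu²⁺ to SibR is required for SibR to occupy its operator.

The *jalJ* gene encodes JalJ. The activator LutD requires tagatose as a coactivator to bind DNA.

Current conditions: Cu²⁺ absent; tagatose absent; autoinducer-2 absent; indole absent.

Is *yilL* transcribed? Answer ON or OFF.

Cu²⁺ is absent, so SibR is inactive.
With no repressor bound, *mibV* is transcribed.
So MibV is produced and active.
No repressor is bound and MibV is active, so *jalJ* is transcribed.
So JalJ is produced and active.
No repressor is bound and JalJ is active, so *ulmZ* is transcribed.
So UlmZ is produced and active.
Tagatose is absent, so LutD is inactive.
Autoinducer-2 is absent, so HaxC is inactive.
Indole is absent, so IrpD is active.
With repressor IrpD bound, *oxaX* is not transcribed.
So OxaX is not produced.
With no repressor bound, *irpC* is transcribed.
So IrpC is produced and active.
No repressor is bound and IrpC is active, so *sibD* is transcribed.
So SibD is produced and active.
With repressor UlmZ bound, *yilL* is not transcribed.

OFF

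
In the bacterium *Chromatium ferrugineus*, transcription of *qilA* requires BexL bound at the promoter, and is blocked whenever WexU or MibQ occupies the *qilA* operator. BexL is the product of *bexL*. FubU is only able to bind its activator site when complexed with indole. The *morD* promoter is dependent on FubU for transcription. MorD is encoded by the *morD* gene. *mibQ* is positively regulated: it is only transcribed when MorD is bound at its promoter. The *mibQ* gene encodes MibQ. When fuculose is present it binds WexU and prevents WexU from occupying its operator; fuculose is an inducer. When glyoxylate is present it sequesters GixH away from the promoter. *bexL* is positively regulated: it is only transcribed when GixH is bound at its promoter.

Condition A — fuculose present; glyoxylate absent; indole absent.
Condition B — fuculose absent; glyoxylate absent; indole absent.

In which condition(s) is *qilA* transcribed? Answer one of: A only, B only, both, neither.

A only

Condition A:
Fuculose is present, so WexU is inactive.
Glyoxylate is absent, so GixH is active.
No repressor is bound and GixH is active, so *bexL* is transcribed.
So BexL is produced and active.
Indole is absent, so FubU is inactive.
Required activator FubU is absent, so *morD* is not transcribed.
So MorD is not produced.
Required activator MorD is absent, so *mibQ* is not transcribed.
So MibQ is not produced.
No repressor is bound and BexL is active, so *qilA* is transcribed.
→ *qilA* is ON in A.
Condition B:
Fuculose is absent, so WexU is active.
Glyoxylate is absent, so GixH is active.
No repressor is bound and GixH is active, so *bexL* is transcribed.
So BexL is produced and active.
Indole is absent, so FubU is inactive.
Required activator FubU is absent, so *morD* is not transcribed.
So MorD is not produced.
Required activator MorD is absent, so *mibQ* is not transcribed.
So MibQ is not produced.
With repressor WexU bound, *qilA* is not transcribed.
→ *qilA* is OFF in B.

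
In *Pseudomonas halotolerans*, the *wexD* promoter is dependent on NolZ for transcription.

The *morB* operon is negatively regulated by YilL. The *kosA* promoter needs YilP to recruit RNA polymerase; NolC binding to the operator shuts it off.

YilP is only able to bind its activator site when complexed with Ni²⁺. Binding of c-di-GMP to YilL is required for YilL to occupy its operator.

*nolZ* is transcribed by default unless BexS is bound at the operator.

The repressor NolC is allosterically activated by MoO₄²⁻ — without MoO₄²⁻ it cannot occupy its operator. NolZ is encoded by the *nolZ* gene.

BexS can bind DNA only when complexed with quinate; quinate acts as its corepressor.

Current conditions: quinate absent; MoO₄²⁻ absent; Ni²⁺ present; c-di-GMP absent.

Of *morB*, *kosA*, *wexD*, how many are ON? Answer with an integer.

3

c-di-GMP is absent, so YilL is inactive.
With no repressor bound, *morB* is transcribed.
→ *morB* is ON.
Ni²⁺ is present, so YilP is active.
MoO₄²⁻ is absent, so NolC is inactive.
No repressor is bound and YilP is active, so *kosA* is transcribed.
→ *kosA* is ON.
Quinate is absent, so BexS is inactive.
With no repressor bound, *nolZ* is transcribed.
So NolZ is produced and active.
No repressor is bound and NolZ is active, so *wexD* is transcribed.
→ *wexD* is ON.
3 of the 3 genes are transcribed.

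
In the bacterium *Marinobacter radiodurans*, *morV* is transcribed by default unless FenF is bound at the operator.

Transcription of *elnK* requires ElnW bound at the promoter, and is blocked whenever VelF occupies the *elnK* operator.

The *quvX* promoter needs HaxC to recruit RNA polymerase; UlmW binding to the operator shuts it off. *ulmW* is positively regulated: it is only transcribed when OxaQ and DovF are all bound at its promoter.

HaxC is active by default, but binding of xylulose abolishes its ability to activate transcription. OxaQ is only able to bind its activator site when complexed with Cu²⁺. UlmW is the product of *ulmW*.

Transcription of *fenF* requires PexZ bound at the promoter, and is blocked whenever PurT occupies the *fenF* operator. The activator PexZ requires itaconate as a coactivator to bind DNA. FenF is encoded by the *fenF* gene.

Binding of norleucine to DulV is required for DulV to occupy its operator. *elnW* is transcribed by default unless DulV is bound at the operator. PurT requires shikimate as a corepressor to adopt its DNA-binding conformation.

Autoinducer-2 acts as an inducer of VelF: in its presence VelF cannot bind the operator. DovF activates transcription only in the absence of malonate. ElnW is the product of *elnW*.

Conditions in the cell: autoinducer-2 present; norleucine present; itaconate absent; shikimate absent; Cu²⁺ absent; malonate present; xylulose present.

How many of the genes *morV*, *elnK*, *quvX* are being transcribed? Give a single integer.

1

Itaconate is absent, so PexZ is inactive.
Shikimate is absent, so PurT is inactive.
Required activator PexZ is absent, so *fenF* is not transcribed.
So FenF is not produced.
With no repressor bound, *morV* is transcribed.
→ *morV* is ON.
Autoinducer-2 is present, so VelF is inactive.
Norleucine is present, so DulV is active.
With repressor DulV bound, *elnW* is not transcribed.
So ElnW is not produced.
Required activator ElnW is absent, so *elnK* is not transcribed.
→ *elnK* is OFF.
Cu²⁺ is absent, so OxaQ is inactive.
Malonate is present, so DovF is inactive.
Required activator OxaQ is absent, so *ulmW* is not transcribed.
So UlmW is not produced.
Xylulose is present, so HaxC is inactive.
Required activator HaxC is absent, so *quvX* is not transcribed.
→ *quvX* is OFF.
1 of the 3 genes is transcribed.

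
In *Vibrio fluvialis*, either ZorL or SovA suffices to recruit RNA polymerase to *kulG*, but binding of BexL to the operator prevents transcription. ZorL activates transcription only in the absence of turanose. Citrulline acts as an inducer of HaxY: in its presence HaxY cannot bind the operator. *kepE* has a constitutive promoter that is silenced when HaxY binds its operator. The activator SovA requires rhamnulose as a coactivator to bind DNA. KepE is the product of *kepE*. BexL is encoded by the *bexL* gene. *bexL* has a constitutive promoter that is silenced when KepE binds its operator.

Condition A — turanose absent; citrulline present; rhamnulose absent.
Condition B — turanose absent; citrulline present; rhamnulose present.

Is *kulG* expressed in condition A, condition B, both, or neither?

both

Condition A:
Turanose is absent, so ZorL is active.
Citrulline is present, so HaxY is inactive.
With no repressor bound, *kepE* is transcribed.
So KepE is produced and active.
With repressor KepE bound, *bexL* is not transcribed.
So BexL is not produced.
Rhamnulose is absent, so SovA is inactive.
Activator ZorL is present, so *kulG* is transcribed.
→ *kulG* is ON in A.
Condition B:
Turanose is absent, so ZorL is active.
Citrulline is present, so HaxY is inactive.
With no repressor bound, *kepE* is transcribed.
So KepE is produced and active.
With repressor KepE bound, *bexL* is not transcribed.
So BexL is not produced.
Rhamnulose is present, so SovA is active.
Activator ZorL is present, so *kulG* is transcribed.
→ *kulG* is ON in B.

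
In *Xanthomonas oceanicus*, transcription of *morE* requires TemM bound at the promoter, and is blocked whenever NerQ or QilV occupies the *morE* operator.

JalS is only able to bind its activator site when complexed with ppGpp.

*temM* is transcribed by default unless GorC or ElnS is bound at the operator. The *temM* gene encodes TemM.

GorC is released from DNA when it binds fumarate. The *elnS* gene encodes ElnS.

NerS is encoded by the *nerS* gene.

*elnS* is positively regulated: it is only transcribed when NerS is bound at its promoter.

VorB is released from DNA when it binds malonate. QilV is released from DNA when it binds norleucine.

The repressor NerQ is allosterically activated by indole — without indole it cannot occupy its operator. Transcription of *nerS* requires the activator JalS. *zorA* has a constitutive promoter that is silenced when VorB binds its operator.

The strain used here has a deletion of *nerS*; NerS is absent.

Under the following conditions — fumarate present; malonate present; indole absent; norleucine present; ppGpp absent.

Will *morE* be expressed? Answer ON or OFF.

Fumarate is present, so GorC is inactive.
NerS is non-functional in this strain, so it has no effect.
Required activator NerS is absent, so *elnS* is not transcribed.
So ElnS is not produced.
With no repressor bound, *temM* is transcribed.
So TemM is produced and active.
Indole is absent, so NerQ is inactive.
Norleucine is present, so QilV is inactive.
No repressor is bound and TemM is active, so *morE* is transcribed.

ON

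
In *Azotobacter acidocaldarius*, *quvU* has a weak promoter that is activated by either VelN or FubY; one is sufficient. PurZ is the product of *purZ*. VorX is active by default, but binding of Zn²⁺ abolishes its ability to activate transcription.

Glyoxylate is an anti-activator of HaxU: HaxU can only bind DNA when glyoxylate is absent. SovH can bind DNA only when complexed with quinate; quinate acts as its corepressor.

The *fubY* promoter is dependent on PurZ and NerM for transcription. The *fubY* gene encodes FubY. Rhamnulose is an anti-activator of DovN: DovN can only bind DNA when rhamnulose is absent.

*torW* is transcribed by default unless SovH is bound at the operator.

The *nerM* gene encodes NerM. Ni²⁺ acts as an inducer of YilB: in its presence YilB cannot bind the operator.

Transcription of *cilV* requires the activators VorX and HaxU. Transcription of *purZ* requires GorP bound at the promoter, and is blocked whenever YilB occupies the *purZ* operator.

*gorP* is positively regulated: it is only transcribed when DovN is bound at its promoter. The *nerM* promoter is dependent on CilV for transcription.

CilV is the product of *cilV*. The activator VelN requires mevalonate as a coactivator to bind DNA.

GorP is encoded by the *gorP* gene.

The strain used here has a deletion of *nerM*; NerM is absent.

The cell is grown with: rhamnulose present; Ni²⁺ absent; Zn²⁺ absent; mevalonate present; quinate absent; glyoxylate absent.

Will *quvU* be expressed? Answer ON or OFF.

Mevalonate is present, so VelN is active.
Ni²⁺ is absent, so YilB is active.
Rhamnulose is present, so DovN is inactive.
Required activator DovN is absent, so *gorP* is not transcribed.
So GorP is not produced.
With repressor YilB bound, *purZ* is not transcribed.
So PurZ is not produced.
NerM is non-functional in this strain, so it has no effect.
Required activator PurZ is absent, so *fubY* is not transcribed.
So FubY is not produced.
Activator VelN is present, so *quvU* is transcribed.

ON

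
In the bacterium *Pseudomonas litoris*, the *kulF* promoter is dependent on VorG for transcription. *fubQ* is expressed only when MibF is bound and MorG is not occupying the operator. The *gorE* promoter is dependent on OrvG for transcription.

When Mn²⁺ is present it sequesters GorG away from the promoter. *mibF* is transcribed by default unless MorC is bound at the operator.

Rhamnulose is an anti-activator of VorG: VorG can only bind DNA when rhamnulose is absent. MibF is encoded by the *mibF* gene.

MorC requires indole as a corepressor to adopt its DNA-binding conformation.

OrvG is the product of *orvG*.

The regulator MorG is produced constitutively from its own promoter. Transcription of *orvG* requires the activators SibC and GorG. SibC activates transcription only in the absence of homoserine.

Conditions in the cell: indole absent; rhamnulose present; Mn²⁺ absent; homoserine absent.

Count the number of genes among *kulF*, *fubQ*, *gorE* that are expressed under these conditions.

1

Rhamnulose is present, so VorG is inactive.
Required activator VorG is absent, so *kulF* is not transcribed.
→ *kulF* is OFF.
MorG is produced constitutively and is active.
Indole is absent, so MorC is inactive.
With no repressor bound, *mibF* is transcribed.
So MibF is produced and active.
With repressor MorG bound, *fubQ* is not transcribed.
→ *fubQ* is OFF.
Homoserine is absent, so SibC is active.
Mn²⁺ is absent, so GorG is active.
No repressor is bound and SibC and GorG are active, so *orvG* is transcribed.
So OrvG is produced and active.
No repressor is bound and OrvG is active, so *gorE* is transcribed.
→ *gorE* is ON.
1 of the 3 genes is transcribed.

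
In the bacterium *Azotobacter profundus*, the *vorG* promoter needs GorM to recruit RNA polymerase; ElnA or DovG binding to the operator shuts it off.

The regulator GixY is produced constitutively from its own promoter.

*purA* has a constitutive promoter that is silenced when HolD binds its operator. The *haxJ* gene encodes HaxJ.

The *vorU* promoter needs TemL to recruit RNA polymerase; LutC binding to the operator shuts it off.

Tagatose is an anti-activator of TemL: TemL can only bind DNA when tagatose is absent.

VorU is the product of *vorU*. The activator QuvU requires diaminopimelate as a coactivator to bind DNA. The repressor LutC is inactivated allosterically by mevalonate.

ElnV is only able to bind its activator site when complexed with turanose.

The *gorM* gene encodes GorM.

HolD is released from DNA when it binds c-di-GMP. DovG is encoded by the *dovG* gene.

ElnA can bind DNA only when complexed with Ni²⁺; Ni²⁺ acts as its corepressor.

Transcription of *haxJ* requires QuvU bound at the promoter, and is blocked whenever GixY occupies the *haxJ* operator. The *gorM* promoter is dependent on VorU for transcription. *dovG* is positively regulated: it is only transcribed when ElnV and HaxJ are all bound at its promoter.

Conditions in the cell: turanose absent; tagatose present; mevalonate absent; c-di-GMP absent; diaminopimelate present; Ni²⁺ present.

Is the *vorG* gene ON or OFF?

OFF

Ni²⁺ is present, so ElnA is active.
Mevalonate is absent, so LutC is active.
Tagatose is present, so TemL is inactive.
With repressor LutC bound, *vorU* is not transcribed.
So VorU is not produced.
Required activator VorU is absent, so *gorM* is not transcribed.
So GorM is not produced.
Turanose is absent, so ElnV is inactive.
Diaminopimelate is present, so QuvU is active.
GixY is produced constitutively and is active.
With repressor GixY bound, *haxJ* is not transcribed.
So HaxJ is not produced.
Required activator ElnV is absent, so *dovG* is not transcribed.
So DovG is not produced.
With repressor ElnA bound, *vorG* is not transcribed.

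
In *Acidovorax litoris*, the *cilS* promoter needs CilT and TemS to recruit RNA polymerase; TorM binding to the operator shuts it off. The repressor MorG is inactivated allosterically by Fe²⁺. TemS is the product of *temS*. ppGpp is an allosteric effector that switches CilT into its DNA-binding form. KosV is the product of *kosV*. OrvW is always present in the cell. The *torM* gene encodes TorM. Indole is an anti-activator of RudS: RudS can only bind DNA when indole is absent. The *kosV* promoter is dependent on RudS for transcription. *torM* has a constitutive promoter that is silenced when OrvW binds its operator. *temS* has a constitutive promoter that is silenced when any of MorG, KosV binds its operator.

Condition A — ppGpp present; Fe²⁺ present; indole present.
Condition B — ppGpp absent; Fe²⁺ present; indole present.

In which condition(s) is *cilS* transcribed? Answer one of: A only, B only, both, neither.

Condition A:
ppGpp is present, so CilT is active.
OrvW is produced constitutively and is active.
With repressor OrvW bound, *torM* is not transcribed.
So TorM is not produced.
Fe²⁺ is present, so MorG is inactive.
Indole is present, so RudS is inactive.
Required activator RudS is absent, so *kosV* is not transcribed.
So KosV is not produced.
With no repressor bound, *temS* is transcribed.
So TemS is produced and active.
No repressor is bound and CilT and TemS are active, so *cilS* is transcribed.
→ *cilS* is ON in A.
Condition B:
ppGpp is absent, so CilT is inactive.
OrvW is produced constitutively and is active.
With repressor OrvW bound, *torM* is not transcribed.
So TorM is not produced.
Fe²⁺ is present, so MorG is inactive.
Indole is present, so RudS is inactive.
Required activator RudS is absent, so *kosV* is not transcribed.
So KosV is not produced.
With no repressor bound, *temS* is transcribed.
So TemS is produced and active.
Required activator CilT is absent, so *cilS* is not transcribed.
→ *cilS* is OFF in B.

A only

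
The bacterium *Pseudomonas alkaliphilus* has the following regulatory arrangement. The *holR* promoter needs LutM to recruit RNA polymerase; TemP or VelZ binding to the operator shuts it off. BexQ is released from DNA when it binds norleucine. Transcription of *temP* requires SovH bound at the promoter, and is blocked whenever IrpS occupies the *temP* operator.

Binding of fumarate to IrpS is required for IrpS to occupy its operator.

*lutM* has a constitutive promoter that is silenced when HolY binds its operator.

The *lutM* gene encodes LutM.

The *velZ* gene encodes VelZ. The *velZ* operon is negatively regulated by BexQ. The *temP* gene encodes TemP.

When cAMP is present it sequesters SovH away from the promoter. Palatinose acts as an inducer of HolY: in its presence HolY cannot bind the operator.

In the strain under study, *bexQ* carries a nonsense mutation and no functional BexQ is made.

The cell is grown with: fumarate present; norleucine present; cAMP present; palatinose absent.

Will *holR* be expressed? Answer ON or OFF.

OFF

cAMP is present, so SovH is inactive.
Fumarate is present, so IrpS is active.
With repressor IrpS bound, *temP* is not transcribed.
So TemP is not produced.
Palatinose is absent, so HolY is active.
With repressor HolY bound, *lutM* is not transcribed.
So LutM is not produced.
BexQ is non-functional in this strain, so it has no effect.
With no repressor bound, *velZ* is transcribed.
So VelZ is produced and active.
With repressor VelZ bound, *holR* is not transcribed.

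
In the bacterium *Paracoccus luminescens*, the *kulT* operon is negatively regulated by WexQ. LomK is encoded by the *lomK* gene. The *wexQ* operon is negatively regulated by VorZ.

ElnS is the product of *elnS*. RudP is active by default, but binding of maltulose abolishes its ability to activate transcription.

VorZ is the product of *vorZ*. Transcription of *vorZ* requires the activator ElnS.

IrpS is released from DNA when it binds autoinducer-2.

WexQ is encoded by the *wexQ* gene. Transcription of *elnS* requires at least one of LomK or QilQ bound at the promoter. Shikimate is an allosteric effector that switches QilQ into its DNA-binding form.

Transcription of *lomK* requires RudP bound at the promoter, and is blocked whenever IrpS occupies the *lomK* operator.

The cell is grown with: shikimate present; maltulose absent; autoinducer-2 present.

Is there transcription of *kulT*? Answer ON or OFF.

Maltulose is absent, so RudP is active.
Autoinducer-2 is present, so IrpS is inactive.
No repressor is bound and RudP is active, so *lomK* is transcribed.
So LomK is produced and active.
Shikimate is present, so QilQ is active.
Activator LomK is present, so *elnS* is transcribed.
So ElnS is produced and active.
No repressor is bound and ElnS is active, so *vorZ* is transcribed.
So VorZ is produced and active.
With repressor VorZ bound, *wexQ* is not transcribed.
So WexQ is not produced.
With no repressor bound, *kulT* is transcribed.

ON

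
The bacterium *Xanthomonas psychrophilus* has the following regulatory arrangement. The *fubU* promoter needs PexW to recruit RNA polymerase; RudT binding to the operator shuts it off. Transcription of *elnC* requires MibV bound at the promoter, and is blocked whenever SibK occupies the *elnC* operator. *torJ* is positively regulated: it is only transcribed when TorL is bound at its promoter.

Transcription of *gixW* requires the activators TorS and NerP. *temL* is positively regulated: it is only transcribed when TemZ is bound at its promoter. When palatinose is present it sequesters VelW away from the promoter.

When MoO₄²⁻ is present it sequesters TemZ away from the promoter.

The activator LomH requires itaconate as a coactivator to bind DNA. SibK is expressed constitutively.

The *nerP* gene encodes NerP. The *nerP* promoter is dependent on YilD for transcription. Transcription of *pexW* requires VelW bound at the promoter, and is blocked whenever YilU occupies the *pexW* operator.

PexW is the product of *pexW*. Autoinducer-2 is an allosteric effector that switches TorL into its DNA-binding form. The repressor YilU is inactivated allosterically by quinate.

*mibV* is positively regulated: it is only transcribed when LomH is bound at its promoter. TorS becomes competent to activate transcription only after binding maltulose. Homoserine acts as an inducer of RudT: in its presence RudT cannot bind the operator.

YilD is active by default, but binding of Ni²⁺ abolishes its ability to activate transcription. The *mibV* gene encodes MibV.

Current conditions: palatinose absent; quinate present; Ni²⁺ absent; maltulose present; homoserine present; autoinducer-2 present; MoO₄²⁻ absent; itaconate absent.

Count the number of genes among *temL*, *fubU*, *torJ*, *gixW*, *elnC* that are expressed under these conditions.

4

MoO₄²⁻ is absent, so TemZ is active.
No repressor is bound and TemZ is active, so *temL* is transcribed.
→ *temL* is ON.
Homoserine is present, so RudT is inactive.
Palatinose is absent, so VelW is active.
Quinate is present, so YilU is inactive.
No repressor is bound and VelW is active, so *pexW* is transcribed.
So PexW is produced and active.
No repressor is bound and PexW is active, so *fubU* is transcribed.
→ *fubU* is ON.
Autoinducer-2 is present, so TorL is active.
No repressor is bound and TorL is active, so *torJ* is transcribed.
→ *torJ* is ON.
Maltulose is present, so TorS is active.
Ni²⁺ is absent, so YilD is active.
No repressor is bound and YilD is active, so *nerP* is transcribed.
So NerP is produced and active.
No repressor is bound and TorS and NerP are active, so *gixW* is transcribed.
→ *gixW* is ON.
SibK is produced constitutively and is active.
Itaconate is absent, so LomH is inactive.
Required activator LomH is absent, so *mibV* is not transcribed.
So MibV is not produced.
With repressor SibK bound, *elnC* is not transcribed.
→ *elnC* is OFF.
4 of the 5 genes are transcribed.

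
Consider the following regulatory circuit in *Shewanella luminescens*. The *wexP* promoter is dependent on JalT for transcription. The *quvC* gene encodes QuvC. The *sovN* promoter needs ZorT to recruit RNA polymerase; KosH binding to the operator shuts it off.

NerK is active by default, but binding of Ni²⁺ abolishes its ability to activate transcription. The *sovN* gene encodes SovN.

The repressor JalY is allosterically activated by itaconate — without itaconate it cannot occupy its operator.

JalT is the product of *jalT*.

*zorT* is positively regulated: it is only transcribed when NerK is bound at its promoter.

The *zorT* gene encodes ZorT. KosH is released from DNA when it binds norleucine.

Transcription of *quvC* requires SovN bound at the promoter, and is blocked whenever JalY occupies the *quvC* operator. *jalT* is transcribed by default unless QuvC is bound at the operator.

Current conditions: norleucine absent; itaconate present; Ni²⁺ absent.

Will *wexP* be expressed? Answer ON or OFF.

ON

Ni²⁺ is absent, so NerK is active.
No repressor is bound and NerK is active, so *zorT* is transcribed.
So ZorT is produced and active.
Norleucine is absent, so KosH is active.
With repressor KosH bound, *sovN* is not transcribed.
So SovN is not produced.
Itaconate is present, so JalY is active.
With repressor JalY bound, *quvC* is not transcribed.
So QuvC is not produced.
With no repressor bound, *jalT* is transcribed.
So JalT is produced and active.
No repressor is bound and JalT is active, so *wexP* is transcribed.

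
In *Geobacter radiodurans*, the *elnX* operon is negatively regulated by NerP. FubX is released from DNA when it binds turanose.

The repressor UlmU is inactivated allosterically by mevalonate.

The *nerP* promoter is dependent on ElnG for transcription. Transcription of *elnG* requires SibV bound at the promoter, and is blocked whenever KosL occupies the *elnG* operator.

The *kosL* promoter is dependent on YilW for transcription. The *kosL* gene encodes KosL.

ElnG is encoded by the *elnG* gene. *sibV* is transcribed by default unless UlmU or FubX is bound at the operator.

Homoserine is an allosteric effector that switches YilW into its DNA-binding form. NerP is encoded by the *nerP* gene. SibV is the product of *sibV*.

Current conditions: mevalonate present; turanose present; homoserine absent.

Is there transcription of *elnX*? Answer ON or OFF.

Mevalonate is present, so UlmU is inactive.
Turanose is present, so FubX is inactive.
With no repressor bound, *sibV* is transcribed.
So SibV is produced and active.
Homoserine is absent, so YilW is inactive.
Required activator YilW is absent, so *kosL* is not transcribed.
So KosL is not produced.
No repressor is bound and SibV is active, so *elnG* is transcribed.
So ElnG is produced and active.
No repressor is bound and ElnG is active, so *nerP* is transcribed.
So NerP is produced and active.
With repressor NerP bound, *elnX* is not transcribed.

OFF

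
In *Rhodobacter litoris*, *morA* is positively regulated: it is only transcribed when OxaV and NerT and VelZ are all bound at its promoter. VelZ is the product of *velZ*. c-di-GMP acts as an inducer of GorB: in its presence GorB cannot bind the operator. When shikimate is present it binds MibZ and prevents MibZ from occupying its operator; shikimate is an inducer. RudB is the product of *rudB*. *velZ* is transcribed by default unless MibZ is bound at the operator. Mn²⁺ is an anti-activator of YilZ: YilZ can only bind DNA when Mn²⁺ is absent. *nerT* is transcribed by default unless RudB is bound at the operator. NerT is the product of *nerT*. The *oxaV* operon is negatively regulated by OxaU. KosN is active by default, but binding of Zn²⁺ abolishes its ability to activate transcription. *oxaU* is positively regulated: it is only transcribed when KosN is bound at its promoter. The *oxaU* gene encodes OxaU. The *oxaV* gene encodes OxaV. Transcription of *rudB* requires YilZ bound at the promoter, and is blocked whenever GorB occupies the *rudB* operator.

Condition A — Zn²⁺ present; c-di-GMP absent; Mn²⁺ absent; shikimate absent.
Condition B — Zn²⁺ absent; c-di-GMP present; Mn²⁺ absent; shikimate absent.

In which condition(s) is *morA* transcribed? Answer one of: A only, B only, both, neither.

Condition A:
Zn²⁺ is present, so KosN is inactive.
Required activator KosN is absent, so *oxaU* is not transcribed.
So OxaU is not produced.
With no repressor bound, *oxaV* is transcribed.
So OxaV is produced and active.
c-di-GMP is absent, so GorB is active.
Mn²⁺ is absent, so YilZ is active.
With repressor GorB bound, *rudB* is not transcribed.
So RudB is not produced.
With no repressor bound, *nerT* is transcribed.
So NerT is produced and active.
Shikimate is absent, so MibZ is active.
With repressor MibZ bound, *velZ* is not transcribed.
So VelZ is not produced.
Required activator VelZ is absent, so *morA* is not transcribed.
→ *morA* is OFF in A.
Condition B:
Zn²⁺ is absent, so KosN is active.
No repressor is bound and KosN is active, so *oxaU* is transcribed.
So OxaU is produced and active.
With repressor OxaU bound, *oxaV* is not transcribed.
So OxaV is not produced.
c-di-GMP is present, so GorB is inactive.
Mn²⁺ is absent, so YilZ is active.
No repressor is bound and YilZ is active, so *rudB* is transcribed.
So RudB is produced and active.
With repressor RudB bound, *nerT* is not transcribed.
So NerT is not produced.
Shikimate is absent, so MibZ is active.
With repressor MibZ bound, *velZ* is not transcribed.
So VelZ is not produced.
Required activator OxaV is absent, so *morA* is not transcribed.
→ *morA* is OFF in B.

neither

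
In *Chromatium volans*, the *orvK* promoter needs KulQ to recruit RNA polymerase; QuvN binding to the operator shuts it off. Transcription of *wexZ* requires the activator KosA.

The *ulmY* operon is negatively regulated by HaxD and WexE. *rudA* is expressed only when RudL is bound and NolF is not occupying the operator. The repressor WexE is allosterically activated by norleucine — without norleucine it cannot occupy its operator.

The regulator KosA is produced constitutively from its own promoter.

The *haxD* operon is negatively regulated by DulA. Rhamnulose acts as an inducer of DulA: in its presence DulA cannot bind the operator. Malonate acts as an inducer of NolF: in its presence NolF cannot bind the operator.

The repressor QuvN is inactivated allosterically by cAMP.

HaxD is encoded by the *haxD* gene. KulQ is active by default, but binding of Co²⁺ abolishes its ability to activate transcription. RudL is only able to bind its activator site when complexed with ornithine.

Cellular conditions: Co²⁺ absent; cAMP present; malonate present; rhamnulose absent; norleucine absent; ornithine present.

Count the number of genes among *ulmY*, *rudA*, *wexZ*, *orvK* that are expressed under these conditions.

4

Rhamnulose is absent, so DulA is active.
With repressor DulA bound, *haxD* is not transcribed.
So HaxD is not produced.
Norleucine is absent, so WexE is inactive.
With no repressor bound, *ulmY* is transcribed.
→ *ulmY* is ON.
Ornithine is present, so RudL is active.
Malonate is present, so NolF is inactive.
No repressor is bound and RudL is active, so *rudA* is transcribed.
→ *rudA* is ON.
KosA is produced constitutively and is active.
No repressor is bound and KosA is active, so *wexZ* is transcribed.
→ *wexZ* is ON.
cAMP is present, so QuvN is inactive.
Co²⁺ is absent, so KulQ is active.
No repressor is bound and KulQ is active, so *orvK* is transcribed.
→ *orvK* is ON.
4 of the 4 genes are transcribed.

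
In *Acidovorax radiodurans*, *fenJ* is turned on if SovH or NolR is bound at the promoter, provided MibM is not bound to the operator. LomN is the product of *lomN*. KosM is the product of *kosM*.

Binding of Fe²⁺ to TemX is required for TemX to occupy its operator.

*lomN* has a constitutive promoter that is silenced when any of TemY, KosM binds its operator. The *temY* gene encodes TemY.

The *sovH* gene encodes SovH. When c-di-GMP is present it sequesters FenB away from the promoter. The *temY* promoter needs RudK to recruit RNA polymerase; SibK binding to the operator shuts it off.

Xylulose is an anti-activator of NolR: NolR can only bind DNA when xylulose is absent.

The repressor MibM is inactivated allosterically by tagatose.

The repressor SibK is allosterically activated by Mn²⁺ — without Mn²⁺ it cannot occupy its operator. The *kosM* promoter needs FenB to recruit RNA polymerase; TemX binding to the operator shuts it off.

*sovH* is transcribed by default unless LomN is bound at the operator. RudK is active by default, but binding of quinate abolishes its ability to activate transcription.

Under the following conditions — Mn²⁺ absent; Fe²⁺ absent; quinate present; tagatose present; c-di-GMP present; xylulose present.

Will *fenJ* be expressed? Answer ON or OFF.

Quinate is present, so RudK is inactive.
Mn²⁺ is absent, so SibK is inactive.
Required activator RudK is absent, so *temY* is not transcribed.
So TemY is not produced.
Fe²⁺ is absent, so TemX is inactive.
c-di-GMP is present, so FenB is inactive.
Required activator FenB is absent, so *kosM* is not transcribed.
So KosM is not produced.
With no repressor bound, *lomN* is transcribed.
So LomN is produced and active.
With repressor LomN bound, *sovH* is not transcribed.
So SovH is not produced.
Tagatose is present, so MibM is inactive.
Xylulose is present, so NolR is inactive.
No activator is available at the *fenJ* promoter, so *fenJ* is not transcribed.

OFF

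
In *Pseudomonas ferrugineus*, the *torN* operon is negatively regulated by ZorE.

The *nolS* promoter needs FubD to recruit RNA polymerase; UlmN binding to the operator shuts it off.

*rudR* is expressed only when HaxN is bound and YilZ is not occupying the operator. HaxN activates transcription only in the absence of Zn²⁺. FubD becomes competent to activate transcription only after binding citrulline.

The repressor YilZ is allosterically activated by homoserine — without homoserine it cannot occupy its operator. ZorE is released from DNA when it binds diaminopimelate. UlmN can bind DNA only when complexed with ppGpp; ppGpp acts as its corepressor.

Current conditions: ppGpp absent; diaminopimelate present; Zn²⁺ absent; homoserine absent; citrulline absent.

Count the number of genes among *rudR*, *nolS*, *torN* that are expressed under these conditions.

2

Zn²⁺ is absent, so HaxN is active.
Homoserine is absent, so YilZ is inactive.
No repressor is bound and HaxN is active, so *rudR* is transcribed.
→ *rudR* is ON.
Citrulline is absent, so FubD is inactive.
ppGpp is absent, so UlmN is inactive.
Required activator FubD is absent, so *nolS* is not transcribed.
→ *nolS* is OFF.
Diaminopimelate is present, so ZorE is inactive.
With no repressor bound, *torN* is transcribed.
→ *torN* is ON.
2 of the 3 genes are transcribed.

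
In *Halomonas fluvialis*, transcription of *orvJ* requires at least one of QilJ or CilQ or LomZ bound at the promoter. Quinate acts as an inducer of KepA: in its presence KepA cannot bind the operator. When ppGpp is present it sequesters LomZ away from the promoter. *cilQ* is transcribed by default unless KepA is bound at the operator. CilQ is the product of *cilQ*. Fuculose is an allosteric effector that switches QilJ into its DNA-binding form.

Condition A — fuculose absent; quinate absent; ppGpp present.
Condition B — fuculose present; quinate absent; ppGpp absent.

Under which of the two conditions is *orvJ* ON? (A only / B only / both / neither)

B only

Condition A:
Fuculose is absent, so QilJ is inactive.
Quinate is absent, so KepA is active.
With repressor KepA bound, *cilQ* is not transcribed.
So CilQ is not produced.
ppGpp is present, so LomZ is inactive.
No activator is available at the *orvJ* promoter, so *orvJ* is not transcribed.
→ *orvJ* is OFF in A.
Condition B:
Fuculose is present, so QilJ is active.
Quinate is absent, so KepA is active.
With repressor KepA bound, *cilQ* is not transcribed.
So CilQ is not produced.
ppGpp is absent, so LomZ is active.
Activator QilJ is present, so *orvJ* is transcribed.
→ *orvJ* is ON in B.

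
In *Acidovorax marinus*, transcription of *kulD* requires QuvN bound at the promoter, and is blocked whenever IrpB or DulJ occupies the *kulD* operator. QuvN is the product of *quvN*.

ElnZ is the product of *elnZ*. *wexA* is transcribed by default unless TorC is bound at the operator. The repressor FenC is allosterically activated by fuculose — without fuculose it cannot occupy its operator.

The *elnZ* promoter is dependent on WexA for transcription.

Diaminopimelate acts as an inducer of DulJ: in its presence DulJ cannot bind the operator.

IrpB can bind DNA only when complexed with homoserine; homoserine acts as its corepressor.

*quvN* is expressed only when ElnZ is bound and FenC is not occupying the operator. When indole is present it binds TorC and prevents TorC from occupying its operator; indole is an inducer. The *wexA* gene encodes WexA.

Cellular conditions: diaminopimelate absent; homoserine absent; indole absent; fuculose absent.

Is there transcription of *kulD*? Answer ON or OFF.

Homoserine is absent, so IrpB is inactive.
Diaminopimelate is absent, so DulJ is active.
Indole is absent, so TorC is active.
With repressor TorC bound, *wexA* is not transcribed.
So WexA is not produced.
Required activator WexA is absent, so *elnZ* is not transcribed.
So ElnZ is not produced.
Fuculose is absent, so FenC is inactive.
Required activator ElnZ is absent, so *quvN* is not transcribed.
So QuvN is not produced.
With repressor DulJ bound, *kulD* is not transcribed.

OFF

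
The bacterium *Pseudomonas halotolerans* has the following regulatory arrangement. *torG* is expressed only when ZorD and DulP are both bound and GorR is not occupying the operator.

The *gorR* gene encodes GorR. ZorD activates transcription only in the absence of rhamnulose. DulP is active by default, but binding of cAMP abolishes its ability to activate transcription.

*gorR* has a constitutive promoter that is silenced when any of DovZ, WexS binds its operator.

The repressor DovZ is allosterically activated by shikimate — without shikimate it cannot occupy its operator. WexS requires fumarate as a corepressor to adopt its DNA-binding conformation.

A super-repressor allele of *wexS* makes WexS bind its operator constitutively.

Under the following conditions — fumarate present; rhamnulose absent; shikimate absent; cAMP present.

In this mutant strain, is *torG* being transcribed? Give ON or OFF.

Rhamnulose is absent, so ZorD is active.
cAMP is present, so DulP is inactive.
Shikimate is absent, so DovZ is inactive.
WexS is constitutively active in this strain.
With repressor WexS bound, *gorR* is not transcribed.
So GorR is not produced.
Required activator DulP is absent, so *torG* is not transcribed.

OFF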